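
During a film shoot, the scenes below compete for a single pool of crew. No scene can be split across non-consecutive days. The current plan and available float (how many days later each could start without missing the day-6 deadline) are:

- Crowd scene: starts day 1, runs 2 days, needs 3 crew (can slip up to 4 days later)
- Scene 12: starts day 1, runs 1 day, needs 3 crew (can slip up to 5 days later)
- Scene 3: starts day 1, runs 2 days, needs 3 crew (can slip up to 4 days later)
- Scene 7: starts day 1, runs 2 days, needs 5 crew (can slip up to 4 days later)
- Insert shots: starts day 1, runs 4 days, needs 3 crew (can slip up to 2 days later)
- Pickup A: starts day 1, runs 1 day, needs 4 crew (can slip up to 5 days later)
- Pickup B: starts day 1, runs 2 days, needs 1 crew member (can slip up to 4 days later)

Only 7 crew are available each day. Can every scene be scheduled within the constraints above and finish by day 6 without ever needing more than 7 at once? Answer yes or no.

Total crew member-days = 43; over 6 days the average is 43/6 > 7, so some day must exceed 7.

no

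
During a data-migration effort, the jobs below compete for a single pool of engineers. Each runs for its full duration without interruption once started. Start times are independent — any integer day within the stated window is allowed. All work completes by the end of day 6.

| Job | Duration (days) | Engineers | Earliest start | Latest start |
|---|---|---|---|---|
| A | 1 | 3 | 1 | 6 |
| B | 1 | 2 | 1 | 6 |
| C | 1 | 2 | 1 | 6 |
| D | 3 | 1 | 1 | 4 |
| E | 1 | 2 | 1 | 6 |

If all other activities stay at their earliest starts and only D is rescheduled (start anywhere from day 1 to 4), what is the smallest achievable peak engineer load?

D@1: d1:10  d2:1  d3:1  d4:0  d5:0  d6:0 → peak 10
D@2: d1:9  d2:1  d3:1  d4:1  d5:0  d6:0 → peak 9
D@3: d1:9  d2:0  d3:1  d4:1  d5:1  d6:0 → peak 9
D@4: d1:9  d2:0  d3:0  d4:1  d5:1  d6:1 → peak 9
Best is D@2, peak 9.

9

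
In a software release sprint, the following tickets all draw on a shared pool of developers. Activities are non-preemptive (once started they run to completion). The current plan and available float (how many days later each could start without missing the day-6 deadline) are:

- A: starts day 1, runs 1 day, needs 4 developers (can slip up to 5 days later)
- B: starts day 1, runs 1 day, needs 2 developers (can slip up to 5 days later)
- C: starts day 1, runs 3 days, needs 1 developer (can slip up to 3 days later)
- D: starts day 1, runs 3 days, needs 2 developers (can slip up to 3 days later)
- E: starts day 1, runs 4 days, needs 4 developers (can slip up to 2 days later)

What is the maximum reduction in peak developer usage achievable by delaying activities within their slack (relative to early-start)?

Early-start peak: d1:13  d2:7  d3:7  d4:4  d5:0  d6:0 ⇒ 13.
Leveled (A@1, B@2, C@1, D@4, E@3): d1:5  d2:3  d3:5  d4:6  d5:6  d6:6 ⇒ 6.
Reduction 13 − 6 = 7.

7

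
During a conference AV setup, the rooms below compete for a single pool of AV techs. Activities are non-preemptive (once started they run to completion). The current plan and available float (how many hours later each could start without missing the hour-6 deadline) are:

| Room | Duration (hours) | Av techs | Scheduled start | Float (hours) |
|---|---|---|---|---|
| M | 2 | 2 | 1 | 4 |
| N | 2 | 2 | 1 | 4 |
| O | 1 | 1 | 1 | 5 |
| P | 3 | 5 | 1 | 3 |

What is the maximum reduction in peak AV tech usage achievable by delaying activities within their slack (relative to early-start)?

Early-start peak: h1:10  h2:9  h3:5  h4:0  h5:0  h6:0 ⇒ 10.
Leveled (M@1, N@1, O@1, P@3): h1:5  h2:4  h3:5  h4:5  h5:5  h6:0 ⇒ 5.
Reduction 10 − 5 = 5.

5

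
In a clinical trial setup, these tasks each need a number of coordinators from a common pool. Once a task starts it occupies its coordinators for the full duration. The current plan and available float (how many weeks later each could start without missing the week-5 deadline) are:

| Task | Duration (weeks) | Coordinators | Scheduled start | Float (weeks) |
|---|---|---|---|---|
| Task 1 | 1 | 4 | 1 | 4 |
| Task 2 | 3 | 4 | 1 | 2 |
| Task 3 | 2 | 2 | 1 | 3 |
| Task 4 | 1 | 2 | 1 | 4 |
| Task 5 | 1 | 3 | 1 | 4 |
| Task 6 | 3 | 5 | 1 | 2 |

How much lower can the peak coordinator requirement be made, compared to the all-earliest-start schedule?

Early-start peak: w1:20  w2:11  w3:9  w4:0  w5:0 ⇒ 20.
Leveled (Task 1@1, Task 2@1, Task 3@4, Task 4@2, Task 5@2, Task 6@3): w1:8  w2:9  w3:9  w4:7  w5:7 ⇒ 9.
Reduction 20 − 9 = 11.

11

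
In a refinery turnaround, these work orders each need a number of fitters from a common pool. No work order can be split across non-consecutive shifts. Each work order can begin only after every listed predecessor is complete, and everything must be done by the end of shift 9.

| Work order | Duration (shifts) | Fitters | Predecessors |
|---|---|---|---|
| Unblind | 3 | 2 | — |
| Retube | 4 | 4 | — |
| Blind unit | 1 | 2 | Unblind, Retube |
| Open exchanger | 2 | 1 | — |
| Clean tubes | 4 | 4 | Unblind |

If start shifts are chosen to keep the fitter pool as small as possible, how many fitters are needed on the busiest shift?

6

Early-start (Unblind@1, Retube@1, Blind unit@5, Open exchanger@1, Clean tubes@4) gives peak 8: s1:7  s2:7  s3:6  s4:8  s5:6  s6:4  s7:4  s8:0  s9:0.
Shift Open exchanger→4, Clean tubes→6.
Schedule Unblind@1, Retube@1, Blind unit@5, Open exchanger@4, Clean tubes@6: s1:6  s2:6  s3:6  s4:5  s5:3  s6:4  s7:4  s8:4  s9:4 — peak 6.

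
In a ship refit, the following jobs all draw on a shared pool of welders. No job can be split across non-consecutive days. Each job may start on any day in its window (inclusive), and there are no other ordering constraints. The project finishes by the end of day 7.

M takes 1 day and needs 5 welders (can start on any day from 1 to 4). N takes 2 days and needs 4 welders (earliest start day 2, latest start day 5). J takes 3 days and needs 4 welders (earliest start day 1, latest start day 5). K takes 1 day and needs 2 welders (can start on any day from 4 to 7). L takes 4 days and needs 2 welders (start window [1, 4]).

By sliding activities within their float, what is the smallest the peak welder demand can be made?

6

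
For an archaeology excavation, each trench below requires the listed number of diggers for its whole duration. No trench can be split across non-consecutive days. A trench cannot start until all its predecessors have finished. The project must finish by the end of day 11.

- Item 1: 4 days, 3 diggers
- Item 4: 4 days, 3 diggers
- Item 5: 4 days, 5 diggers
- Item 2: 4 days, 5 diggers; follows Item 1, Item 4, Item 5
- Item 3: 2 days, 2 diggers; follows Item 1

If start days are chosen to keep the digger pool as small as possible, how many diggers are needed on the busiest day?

Schedule Item 1@1, Item 4@1, Item 5@1, Item 2@5, Item 3@5: d1:11  d2:11  d3:11  d4:11  d5:7  d6:7  d7:5  d8:5  d9:0  d10:0  d11:0 — peak 11.

11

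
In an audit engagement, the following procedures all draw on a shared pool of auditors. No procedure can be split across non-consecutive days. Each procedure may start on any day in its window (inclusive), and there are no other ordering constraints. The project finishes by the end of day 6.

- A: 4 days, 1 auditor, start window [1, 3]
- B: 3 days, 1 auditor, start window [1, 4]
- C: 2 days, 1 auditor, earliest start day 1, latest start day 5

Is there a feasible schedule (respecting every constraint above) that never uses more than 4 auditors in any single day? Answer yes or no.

Schedule A@1, B@1, C@4: d1:2  d2:2  d3:2  d4:2  d5:1  d6:0 — peak 2 ≤ 4.

yes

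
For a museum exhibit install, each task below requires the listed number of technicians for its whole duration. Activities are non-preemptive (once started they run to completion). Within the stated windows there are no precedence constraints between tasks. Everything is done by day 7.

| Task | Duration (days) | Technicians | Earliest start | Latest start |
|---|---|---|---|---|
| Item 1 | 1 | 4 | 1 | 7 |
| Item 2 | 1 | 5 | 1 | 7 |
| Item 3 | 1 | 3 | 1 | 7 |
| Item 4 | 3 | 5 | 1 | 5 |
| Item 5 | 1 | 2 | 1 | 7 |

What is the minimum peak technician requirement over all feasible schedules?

Early-start (Item 1@1, Item 2@1, Item 3@1, Item 4@1, Item 5@1) gives peak 19: d1:19  d2:5  d3:5  d4:0  d5:0  d6:0  d7:0.
Shift Item 2→2, Item 3→3, Item 4→4, Item 5→3.
Schedule Item 1@1, Item 2@2, Item 3@3, Item 4@4, Item 5@3: d1:4  d2:5  d3:5  d4:5  d5:5  d6:5  d7:0 — peak 5.
Total technician-days = 29 over 7 days ⇒ peak ≥ ⌈29/7⌉ = 5, so 5 is optimal.

5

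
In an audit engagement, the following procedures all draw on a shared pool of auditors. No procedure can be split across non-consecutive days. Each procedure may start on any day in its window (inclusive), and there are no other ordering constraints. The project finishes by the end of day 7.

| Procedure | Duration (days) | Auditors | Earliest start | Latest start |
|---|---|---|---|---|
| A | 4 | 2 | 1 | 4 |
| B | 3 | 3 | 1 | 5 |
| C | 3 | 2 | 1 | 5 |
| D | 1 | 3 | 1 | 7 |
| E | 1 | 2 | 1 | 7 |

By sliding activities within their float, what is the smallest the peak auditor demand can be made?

5

Early-start (A@1, B@1, C@1, D@1, E@1) gives peak 12: d1:12  d2:7  d3:7  d4:2  d5:0  d6:0  d7:0.
Shift C→4, D→5, E→6.
Schedule A@1, B@1, C@4, D@5, E@6: d1:5  d2:5  d3:5  d4:4  d5:5  d6:4  d7:0 — peak 5.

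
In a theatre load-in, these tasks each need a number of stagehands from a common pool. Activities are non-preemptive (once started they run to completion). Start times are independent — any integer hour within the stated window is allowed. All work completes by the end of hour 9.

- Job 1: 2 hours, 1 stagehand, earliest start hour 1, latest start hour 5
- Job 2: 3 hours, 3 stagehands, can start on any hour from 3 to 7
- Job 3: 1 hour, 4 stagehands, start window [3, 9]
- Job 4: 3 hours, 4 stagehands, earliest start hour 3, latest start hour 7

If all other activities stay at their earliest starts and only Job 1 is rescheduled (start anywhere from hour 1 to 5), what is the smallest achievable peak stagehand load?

11

Job 1@1: h1:1  h2:1  h3:11  h4:7  h5:7  h6:0  h7:0  h8:0  h9:0 → peak 11
Job 1@2: h1:0  h2:1  h3:12  h4:7  h5:7  h6:0  h7:0  h8:0  h9:0 → peak 12
Job 1@3: h1:0  h2:0  h3:12  h4:8  h5:7  h6:0  h7:0  h8:0  h9:0 → peak 12
Job 1@4: h1:0  h2:0  h3:11  h4:8  h5:8  h6:0  h7:0  h8:0  h9:0 → peak 11
Job 1@5: h1:0  h2:0  h3:11  h4:7  h5:8  h6:1  h7:0  h8:0  h9:0 → peak 11
Best is Job 1@1, peak 11.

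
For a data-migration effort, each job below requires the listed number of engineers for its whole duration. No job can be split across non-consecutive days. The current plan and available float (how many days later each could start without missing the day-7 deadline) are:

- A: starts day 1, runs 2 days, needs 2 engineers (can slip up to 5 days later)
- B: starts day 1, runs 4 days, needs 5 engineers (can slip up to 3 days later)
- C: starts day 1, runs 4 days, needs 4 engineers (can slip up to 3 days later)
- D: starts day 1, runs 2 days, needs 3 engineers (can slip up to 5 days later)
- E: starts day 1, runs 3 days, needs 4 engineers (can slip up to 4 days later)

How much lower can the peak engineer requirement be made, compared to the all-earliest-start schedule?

Early-start peak: d1:18  d2:18  d3:13  d4:9  d5:0  d6:0  d7:0 ⇒ 18.
Leveled (A@1, B@3, C@1, D@1, E@5): d1:9  d2:9  d3:9  d4:9  d5:9  d6:9  d7:4 ⇒ 9.
Reduction 18 − 9 = 9.

9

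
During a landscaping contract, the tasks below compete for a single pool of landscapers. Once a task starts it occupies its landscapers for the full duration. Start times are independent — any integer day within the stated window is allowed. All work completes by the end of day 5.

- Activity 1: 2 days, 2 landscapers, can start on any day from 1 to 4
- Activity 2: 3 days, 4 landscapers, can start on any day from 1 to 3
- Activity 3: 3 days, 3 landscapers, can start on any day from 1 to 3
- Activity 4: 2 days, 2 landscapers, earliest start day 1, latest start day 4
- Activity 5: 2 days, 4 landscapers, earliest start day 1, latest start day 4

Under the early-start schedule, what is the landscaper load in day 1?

At early start, day 1 has: Activity 1, Activity 2, Activity 3, Activity 4, Activity 5.
Demand: 2 + 4 + 3 + 2 + 4 = 15.

15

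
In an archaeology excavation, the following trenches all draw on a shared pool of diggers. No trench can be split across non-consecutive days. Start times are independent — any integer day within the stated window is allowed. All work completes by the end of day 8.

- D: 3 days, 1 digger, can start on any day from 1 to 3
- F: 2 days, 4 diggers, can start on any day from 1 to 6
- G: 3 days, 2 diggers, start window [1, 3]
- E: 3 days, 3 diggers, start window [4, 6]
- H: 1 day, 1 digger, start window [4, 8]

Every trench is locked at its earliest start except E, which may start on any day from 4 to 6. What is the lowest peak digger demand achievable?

7

E@4: d1:7  d2:7  d3:3  d4:4  d5:3  d6:3  d7:0  d8:0 → peak 7
E@5: d1:7  d2:7  d3:3  d4:1  d5:3  d6:3  d7:3  d8:0 → peak 7
E@6: d1:7  d2:7  d3:3  d4:1  d5:0  d6:3  d7:3  d8:3 → peak 7
Best is E@4, peak 7.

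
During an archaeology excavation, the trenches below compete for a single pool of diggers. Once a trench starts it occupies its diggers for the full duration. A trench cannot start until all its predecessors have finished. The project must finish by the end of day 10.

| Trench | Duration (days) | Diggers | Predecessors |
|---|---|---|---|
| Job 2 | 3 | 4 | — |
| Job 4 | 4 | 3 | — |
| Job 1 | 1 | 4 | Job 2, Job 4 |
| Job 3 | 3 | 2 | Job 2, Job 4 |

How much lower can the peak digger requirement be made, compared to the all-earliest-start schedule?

1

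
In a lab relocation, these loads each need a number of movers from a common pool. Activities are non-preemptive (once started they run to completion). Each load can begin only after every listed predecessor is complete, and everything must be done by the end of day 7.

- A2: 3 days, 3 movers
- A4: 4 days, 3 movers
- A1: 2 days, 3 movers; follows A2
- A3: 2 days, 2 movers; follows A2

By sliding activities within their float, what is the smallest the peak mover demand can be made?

6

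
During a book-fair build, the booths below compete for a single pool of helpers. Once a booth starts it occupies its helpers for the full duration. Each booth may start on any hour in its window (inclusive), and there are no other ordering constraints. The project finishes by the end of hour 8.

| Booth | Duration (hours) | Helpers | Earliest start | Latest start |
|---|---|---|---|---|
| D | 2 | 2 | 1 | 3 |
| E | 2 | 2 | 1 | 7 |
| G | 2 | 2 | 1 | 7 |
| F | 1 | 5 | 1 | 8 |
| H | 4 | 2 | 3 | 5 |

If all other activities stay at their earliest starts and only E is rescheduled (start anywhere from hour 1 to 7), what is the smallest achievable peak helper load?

9

E@1: h1:11  h2:6  h3:2  h4:2  h5:2  h6:2  h7:0  h8:0 → peak 11
E@2: h1:9  h2:6  h3:4  h4:2  h5:2  h6:2  h7:0  h8:0 → peak 9
E@3: h1:9  h2:4  h3:4  h4:4  h5:2  h6:2  h7:0  h8:0 → peak 9
E@4: h1:9  h2:4  h3:2  h4:4  h5:4  h6:2  h7:0  h8:0 → peak 9
E@5: h1:9  h2:4  h3:2  h4:2  h5:4  h6:4  h7:0  h8:0 → peak 9
E@6: h1:9  h2:4  h3:2  h4:2  h5:2  h6:4  h7:2  h8:0 → peak 9
E@7: h1:9  h2:4  h3:2  h4:2  h5:2  h6:2  h7:2  h8:2 → peak 9
Best is E@2, peak 9.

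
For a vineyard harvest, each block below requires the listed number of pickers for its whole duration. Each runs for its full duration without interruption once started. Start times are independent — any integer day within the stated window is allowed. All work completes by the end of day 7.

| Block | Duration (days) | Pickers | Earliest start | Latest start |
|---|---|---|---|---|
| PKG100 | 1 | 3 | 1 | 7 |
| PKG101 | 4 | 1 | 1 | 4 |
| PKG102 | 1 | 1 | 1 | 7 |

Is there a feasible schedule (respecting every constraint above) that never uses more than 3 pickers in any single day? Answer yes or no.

yes

Schedule PKG100@1, PKG101@2, PKG102@2: d1:3  d2:2  d3:1  d4:1  d5:1  d6:0  d7:0 — peak 3 ≤ 3.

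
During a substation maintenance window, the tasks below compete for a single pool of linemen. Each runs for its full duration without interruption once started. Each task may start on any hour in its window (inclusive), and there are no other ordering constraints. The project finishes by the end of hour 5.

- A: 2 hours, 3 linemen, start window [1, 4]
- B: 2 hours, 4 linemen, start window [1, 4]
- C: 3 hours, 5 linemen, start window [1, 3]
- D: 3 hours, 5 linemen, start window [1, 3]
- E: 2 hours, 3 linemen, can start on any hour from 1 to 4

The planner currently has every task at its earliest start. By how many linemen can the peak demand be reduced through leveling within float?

10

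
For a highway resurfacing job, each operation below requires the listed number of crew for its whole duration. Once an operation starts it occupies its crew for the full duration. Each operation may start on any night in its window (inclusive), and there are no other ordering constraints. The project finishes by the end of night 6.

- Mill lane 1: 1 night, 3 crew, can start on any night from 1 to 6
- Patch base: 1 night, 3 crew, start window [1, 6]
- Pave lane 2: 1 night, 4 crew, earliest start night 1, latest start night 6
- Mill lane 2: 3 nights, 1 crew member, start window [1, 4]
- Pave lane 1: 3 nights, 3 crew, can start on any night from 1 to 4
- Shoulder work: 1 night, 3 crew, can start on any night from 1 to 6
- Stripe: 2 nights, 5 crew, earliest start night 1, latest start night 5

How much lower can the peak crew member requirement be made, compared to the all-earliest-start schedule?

16

Early-start peak: n1:22  n2:9  n3:4  n4:0  n5:0  n6:0 ⇒ 22.
Leveled (Mill lane 1@1, Patch base@2, Pave lane 2@4, Mill lane 2@4, Pave lane 1@1, Shoulder work@3, Stripe@5): n1:6  n2:6  n3:6  n4:5  n5:6  n6:6 ⇒ 6.
Reduction 22 − 6 = 16.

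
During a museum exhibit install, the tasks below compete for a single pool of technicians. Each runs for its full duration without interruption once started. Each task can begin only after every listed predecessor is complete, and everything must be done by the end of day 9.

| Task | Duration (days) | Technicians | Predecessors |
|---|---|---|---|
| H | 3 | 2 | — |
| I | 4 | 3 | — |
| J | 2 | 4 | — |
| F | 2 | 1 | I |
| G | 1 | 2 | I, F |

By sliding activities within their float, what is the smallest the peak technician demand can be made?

4

Early-start (H@1, I@1, J@1, F@5, G@7) gives peak 9: d1:9  d2:9  d3:5  d4:3  d5:1  d6:1  d7:2  d8:0  d9:0.
Shift H→5, J→8.
Schedule H@5, I@1, J@8, F@5, G@7: d1:3  d2:3  d3:3  d4:3  d5:3  d6:3  d7:4  d8:4  d9:4 — peak 4.
Total technician-days = 30 over 9 days ⇒ peak ≥ ⌈30/9⌉ = 4, so 4 is optimal.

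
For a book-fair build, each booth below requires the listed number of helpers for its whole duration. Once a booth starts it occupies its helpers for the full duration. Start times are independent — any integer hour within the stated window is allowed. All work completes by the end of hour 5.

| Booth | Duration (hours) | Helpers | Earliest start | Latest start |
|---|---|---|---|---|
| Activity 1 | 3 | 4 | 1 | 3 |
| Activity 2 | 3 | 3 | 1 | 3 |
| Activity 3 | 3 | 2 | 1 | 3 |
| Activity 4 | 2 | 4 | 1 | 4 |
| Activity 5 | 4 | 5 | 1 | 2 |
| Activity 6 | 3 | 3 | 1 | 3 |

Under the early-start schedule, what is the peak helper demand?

Early-start schedule: Activity 1@1, Activity 2@1, Activity 3@1, Activity 4@1, Activity 5@1, Activity 6@1.
Load per hour: hour 1: 21, hour 2: 21, hour 3: 17, hour 4: 5, hour 5: 0.
Peak is 21.

21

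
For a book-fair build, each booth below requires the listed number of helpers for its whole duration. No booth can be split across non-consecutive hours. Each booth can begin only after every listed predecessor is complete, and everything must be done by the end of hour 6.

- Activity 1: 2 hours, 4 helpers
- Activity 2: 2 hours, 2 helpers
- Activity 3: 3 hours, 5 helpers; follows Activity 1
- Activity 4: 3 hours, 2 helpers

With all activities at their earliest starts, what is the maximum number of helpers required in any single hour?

Early-start schedule: Activity 1@1, Activity 2@1, Activity 3@3, Activity 4@1.
Load per hour: hour 1: 8, hour 2: 8, hour 3: 7, hour 4: 5, hour 5: 5, hour 6: 0.
Peak is 8.

8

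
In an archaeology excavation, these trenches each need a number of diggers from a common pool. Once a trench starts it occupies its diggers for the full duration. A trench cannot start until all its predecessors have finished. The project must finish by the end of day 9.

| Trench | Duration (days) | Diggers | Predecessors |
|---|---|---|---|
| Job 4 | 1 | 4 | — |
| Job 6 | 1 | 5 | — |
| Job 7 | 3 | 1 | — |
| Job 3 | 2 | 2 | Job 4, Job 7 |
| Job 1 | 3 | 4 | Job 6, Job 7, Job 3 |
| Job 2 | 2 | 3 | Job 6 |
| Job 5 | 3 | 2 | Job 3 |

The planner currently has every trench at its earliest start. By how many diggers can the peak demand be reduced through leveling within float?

4

Early-start peak: d1:10  d2:4  d3:4  d4:2  d5:2  d6:6  d7:6  d8:6  d9:0 ⇒ 10.
Leveled (Job 4@1, Job 6@2, Job 7@1, Job 3@4, Job 1@6, Job 2@3, Job 5@6): d1:5  d2:6  d3:4  d4:5  d5:2  d6:6  d7:6  d8:6  d9:0 ⇒ 6.
Reduction 10 − 6 = 4.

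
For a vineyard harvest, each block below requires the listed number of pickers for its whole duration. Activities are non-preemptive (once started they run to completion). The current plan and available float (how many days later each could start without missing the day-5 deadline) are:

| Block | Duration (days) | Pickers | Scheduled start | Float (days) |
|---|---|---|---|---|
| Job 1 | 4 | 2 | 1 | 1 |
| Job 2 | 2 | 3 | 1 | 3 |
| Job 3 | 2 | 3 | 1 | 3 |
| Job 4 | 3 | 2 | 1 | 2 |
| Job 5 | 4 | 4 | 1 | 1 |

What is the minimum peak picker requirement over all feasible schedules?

11

Early-start (Job 1@1, Job 2@1, Job 3@1, Job 4@1, Job 5@1) gives peak 14: d1:14  d2:14  d3:8  d4:6  d5:0.
Shift Job 3→3.
Schedule Job 1@1, Job 2@1, Job 3@3, Job 4@1, Job 5@1: d1:11  d2:11  d3:11  d4:9  d5:0 — peak 11.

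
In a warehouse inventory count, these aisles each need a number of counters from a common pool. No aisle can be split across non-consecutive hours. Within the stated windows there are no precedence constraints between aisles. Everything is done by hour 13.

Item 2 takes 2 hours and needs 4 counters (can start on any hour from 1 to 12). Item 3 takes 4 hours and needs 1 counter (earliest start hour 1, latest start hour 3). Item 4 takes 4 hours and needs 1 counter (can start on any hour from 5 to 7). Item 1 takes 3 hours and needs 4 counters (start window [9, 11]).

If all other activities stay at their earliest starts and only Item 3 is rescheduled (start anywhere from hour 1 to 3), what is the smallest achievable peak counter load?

4

Item 3@1: h1:5  h2:5  h3:1  h4:1  h5:1  h6:1  h7:1  h8:1  h9:4  h10:4  h11:4  h12:0  h13:0 → peak 5
Item 3@2: h1:4  h2:5  h3:1  h4:1  h5:2  h6:1  h7:1  h8:1  h9:4  h10:4  h11:4  h12:0  h13:0 → peak 5
Item 3@3: h1:4  h2:4  h3:1  h4:1  h5:2  h6:2  h7:1  h8:1  h9:4  h10:4  h11:4  h12:0  h13:0 → peak 4
Best is Item 3@3, peak 4.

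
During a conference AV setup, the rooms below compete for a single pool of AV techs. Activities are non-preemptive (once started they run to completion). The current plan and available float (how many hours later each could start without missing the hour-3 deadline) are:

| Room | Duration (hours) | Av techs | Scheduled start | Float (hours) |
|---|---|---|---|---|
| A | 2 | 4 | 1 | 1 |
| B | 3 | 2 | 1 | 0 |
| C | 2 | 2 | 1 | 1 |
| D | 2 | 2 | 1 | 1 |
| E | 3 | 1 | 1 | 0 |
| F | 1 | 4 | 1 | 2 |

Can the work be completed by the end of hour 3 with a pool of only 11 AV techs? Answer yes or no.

yes

Schedule A@1, B@1, C@1, D@1, E@1, F@3: h1:11  h2:11  h3:7 — peak 11 ≤ 11.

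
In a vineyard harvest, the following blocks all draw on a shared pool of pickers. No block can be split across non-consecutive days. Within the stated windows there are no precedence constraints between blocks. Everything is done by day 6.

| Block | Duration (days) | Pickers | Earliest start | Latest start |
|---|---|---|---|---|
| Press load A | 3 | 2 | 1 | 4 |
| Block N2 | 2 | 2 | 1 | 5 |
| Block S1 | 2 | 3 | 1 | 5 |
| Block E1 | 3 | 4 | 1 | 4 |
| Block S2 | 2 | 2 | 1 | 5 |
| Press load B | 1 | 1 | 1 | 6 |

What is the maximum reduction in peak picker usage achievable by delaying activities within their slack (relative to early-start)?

8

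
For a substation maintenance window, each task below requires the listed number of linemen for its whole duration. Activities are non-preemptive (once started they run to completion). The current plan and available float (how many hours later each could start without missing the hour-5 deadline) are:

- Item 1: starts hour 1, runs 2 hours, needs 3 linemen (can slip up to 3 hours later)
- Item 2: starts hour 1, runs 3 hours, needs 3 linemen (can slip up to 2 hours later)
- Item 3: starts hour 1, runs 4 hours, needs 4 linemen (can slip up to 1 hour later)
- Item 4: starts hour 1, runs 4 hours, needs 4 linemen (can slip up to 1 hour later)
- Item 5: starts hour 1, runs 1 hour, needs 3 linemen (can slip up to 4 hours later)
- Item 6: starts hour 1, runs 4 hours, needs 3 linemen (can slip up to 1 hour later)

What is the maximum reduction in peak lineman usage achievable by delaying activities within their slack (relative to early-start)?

6

Early-start peak: h1:20  h2:17  h3:14  h4:11  h5:0 ⇒ 20.
Leveled (Item 1@1, Item 2@3, Item 3@1, Item 4@1, Item 5@1, Item 6@2): h1:14  h2:14  h3:14  h4:14  h5:6 ⇒ 14.
Reduction 20 − 14 = 6.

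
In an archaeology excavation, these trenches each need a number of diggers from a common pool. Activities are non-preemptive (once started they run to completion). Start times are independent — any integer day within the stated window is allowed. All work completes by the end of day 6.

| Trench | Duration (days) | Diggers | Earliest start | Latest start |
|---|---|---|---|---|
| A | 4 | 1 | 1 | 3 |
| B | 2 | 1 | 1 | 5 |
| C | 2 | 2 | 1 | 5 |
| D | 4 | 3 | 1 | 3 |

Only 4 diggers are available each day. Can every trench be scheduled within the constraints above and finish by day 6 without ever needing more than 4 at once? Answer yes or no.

Schedule A@1, B@1, C@1, D@3: d1:4  d2:4  d3:4  d4:4  d5:3  d6:3 — peak 4 ≤ 4.

yes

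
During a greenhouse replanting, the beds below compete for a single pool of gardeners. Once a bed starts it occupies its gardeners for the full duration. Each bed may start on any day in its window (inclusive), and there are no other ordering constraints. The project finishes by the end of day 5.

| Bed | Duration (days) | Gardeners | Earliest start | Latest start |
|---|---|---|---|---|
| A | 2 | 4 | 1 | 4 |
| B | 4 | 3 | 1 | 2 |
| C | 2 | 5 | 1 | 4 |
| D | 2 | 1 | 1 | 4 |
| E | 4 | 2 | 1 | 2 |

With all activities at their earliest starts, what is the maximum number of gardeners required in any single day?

15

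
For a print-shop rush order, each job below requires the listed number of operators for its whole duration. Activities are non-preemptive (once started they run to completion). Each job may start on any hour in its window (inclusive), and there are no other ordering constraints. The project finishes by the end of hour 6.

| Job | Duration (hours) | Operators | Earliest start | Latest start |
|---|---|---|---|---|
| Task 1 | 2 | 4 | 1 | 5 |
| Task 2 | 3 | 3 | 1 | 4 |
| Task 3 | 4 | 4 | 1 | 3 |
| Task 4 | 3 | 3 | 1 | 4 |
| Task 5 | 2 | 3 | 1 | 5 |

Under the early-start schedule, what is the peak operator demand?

17

Early-start schedule: Task 1@1, Task 2@1, Task 3@1, Task 4@1, Task 5@1.
Load per hour: hour 1: 17, hour 2: 17, hour 3: 10, hour 4: 4, hour 5: 0, hour 6: 0.
Peak is 17.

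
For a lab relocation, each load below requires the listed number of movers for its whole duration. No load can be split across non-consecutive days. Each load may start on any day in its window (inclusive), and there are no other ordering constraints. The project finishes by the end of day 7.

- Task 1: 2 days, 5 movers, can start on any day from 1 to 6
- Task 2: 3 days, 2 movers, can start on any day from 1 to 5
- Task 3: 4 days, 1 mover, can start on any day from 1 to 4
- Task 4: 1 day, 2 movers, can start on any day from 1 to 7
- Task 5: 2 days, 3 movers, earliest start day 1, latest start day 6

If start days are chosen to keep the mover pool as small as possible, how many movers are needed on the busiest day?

Early-start (Task 1@1, Task 2@1, Task 3@1, Task 4@1, Task 5@1) gives peak 13: d1:13  d2:11  d3:3  d4:1  d5:0  d6:0  d7:0.
Shift Task 2→3, Task 3→3, Task 4→3, Task 5→6.
Schedule Task 1@1, Task 2@3, Task 3@3, Task 4@3, Task 5@6: d1:5  d2:5  d3:5  d4:3  d5:3  d6:4  d7:3 — peak 5.

5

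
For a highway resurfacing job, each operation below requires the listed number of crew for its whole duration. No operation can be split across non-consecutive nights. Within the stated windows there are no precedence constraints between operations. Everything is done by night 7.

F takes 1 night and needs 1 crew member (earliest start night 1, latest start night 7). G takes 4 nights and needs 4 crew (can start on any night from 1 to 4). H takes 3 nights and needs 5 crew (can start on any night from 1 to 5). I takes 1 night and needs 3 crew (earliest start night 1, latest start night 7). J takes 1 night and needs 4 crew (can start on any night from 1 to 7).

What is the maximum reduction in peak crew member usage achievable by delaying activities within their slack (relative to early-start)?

Early-start peak: n1:17  n2:9  n3:9  n4:4  n5:0  n6:0  n7:0 ⇒ 17.
Leveled (F@1, G@1, H@5, I@1, J@2): n1:8  n2:8  n3:4  n4:4  n5:5  n6:5  n7:5 ⇒ 8.
Reduction 17 − 8 = 9.

9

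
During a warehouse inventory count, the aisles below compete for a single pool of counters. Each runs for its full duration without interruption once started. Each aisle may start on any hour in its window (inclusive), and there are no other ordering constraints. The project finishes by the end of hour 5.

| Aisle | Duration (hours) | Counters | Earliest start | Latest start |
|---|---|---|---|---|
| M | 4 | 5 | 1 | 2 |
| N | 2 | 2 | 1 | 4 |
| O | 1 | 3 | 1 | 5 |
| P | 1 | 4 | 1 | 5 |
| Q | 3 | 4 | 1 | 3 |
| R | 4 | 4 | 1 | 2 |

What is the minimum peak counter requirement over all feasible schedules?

13

Early-start (M@1, N@1, O@1, P@1, Q@1, R@1) gives peak 22: h1:22  h2:15  h3:13  h4:9  h5:0.
Shift P→5, Q→3, R→2.
Schedule M@1, N@1, O@1, P@5, Q@3, R@2: h1:10  h2:11  h3:13  h4:13  h5:12 — peak 13.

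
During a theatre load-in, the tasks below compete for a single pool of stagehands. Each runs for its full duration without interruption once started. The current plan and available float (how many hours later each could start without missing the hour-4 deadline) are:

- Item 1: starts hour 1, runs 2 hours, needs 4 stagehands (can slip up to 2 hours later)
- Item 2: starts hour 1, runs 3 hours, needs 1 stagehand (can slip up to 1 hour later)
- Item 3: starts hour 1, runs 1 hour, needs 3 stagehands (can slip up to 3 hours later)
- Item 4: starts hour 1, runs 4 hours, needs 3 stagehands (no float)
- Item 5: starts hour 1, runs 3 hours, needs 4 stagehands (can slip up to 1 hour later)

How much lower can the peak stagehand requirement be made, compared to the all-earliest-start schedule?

3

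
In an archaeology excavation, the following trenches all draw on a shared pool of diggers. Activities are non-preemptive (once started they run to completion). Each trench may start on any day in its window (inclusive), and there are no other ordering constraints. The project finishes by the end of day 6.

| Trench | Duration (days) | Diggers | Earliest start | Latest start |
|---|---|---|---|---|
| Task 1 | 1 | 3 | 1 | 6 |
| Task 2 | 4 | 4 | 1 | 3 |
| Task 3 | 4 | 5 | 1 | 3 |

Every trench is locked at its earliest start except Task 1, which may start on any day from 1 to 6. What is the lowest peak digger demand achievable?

9

Task 1@1: d1:12  d2:9  d3:9  d4:9  d5:0  d6:0 → peak 12
Task 1@2: d1:9  d2:12  d3:9  d4:9  d5:0  d6:0 → peak 12
Task 1@3: d1:9  d2:9  d3:12  d4:9  d5:0  d6:0 → peak 12
Task 1@4: d1:9  d2:9  d3:9  d4:12  d5:0  d6:0 → peak 12
Task 1@5: d1:9  d2:9  d3:9  d4:9  d5:3  d6:0 → peak 9
Task 1@6: d1:9  d2:9  d3:9  d4:9  d5:0  d6:3 → peak 9
Best is Task 1@5, peak 9.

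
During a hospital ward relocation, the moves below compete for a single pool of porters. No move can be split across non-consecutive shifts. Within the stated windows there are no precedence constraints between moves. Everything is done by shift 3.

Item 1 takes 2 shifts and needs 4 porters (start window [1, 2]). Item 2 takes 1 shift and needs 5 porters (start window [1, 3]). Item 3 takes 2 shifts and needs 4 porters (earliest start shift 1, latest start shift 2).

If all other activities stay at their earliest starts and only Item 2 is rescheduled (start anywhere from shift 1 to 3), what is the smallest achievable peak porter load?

8

Item 2@1: s1:13  s2:8  s3:0 → peak 13
Item 2@2: s1:8  s2:13  s3:0 → peak 13
Item 2@3: s1:8  s2:8  s3:5 → peak 8
Best is Item 2@3, peak 8.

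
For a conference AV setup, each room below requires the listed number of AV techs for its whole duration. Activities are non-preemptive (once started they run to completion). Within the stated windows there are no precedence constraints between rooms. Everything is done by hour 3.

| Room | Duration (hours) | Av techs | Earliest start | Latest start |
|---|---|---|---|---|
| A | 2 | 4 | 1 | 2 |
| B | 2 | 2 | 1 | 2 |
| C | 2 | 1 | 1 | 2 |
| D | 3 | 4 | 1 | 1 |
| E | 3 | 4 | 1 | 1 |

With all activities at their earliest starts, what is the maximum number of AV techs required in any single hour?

Early-start schedule: A@1, B@1, C@1, D@1, E@1.
Load per hour: hour 1: 15, hour 2: 15, hour 3: 8.
Peak is 15.

15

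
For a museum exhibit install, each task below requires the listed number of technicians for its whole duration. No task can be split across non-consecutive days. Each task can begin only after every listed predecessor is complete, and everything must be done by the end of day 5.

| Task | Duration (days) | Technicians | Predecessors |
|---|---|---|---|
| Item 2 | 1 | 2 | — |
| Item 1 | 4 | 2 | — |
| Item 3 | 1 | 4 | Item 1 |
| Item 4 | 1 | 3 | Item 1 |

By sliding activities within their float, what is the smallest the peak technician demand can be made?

Schedule Item 2@1, Item 1@1, Item 3@5, Item 4@5: d1:4  d2:2  d3:2  d4:2  d5:7 — peak 7.
No arrangement of the 5 feasible schedules does better.

7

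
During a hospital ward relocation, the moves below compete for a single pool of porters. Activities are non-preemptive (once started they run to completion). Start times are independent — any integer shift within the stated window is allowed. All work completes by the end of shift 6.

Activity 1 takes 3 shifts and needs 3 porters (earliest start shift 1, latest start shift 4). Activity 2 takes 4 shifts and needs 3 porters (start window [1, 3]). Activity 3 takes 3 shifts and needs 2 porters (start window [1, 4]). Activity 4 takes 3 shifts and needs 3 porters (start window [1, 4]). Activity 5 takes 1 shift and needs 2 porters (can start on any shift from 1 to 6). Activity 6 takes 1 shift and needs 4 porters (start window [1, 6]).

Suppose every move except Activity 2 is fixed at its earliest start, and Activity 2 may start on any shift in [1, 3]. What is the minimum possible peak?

Activity 2@1: s1:17  s2:11  s3:11  s4:3  s5:0  s6:0 → peak 17
Activity 2@2: s1:14  s2:11  s3:11  s4:3  s5:3  s6:0 → peak 14
Activity 2@3: s1:14  s2:8  s3:11  s4:3  s5:3  s6:3 → peak 14
Best is Activity 2@2, peak 14.

14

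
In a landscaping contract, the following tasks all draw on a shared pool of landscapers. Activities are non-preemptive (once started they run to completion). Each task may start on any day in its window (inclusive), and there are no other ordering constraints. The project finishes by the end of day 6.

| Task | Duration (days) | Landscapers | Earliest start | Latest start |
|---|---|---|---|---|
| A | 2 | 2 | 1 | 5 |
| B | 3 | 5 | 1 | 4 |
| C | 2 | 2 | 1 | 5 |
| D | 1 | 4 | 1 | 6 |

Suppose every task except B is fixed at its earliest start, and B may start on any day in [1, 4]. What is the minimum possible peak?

8

B@1: d1:13  d2:9  d3:5  d4:0  d5:0  d6:0 → peak 13
B@2: d1:8  d2:9  d3:5  d4:5  d5:0  d6:0 → peak 9
B@3: d1:8  d2:4  d3:5  d4:5  d5:5  d6:0 → peak 8
B@4: d1:8  d2:4  d3:0  d4:5  d5:5  d6:5 → peak 8
Best is B@3, peak 8.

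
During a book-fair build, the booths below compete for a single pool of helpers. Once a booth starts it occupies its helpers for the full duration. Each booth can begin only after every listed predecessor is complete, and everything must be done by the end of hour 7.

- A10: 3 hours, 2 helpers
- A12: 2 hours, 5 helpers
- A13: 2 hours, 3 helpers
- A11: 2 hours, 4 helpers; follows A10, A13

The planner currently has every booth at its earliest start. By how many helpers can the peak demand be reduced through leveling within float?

5

Early-start peak: h1:10  h2:10  h3:2  h4:4  h5:4  h6:0  h7:0 ⇒ 10.
Leveled (A10@1, A12@4, A13@1, A11@6): h1:5  h2:5  h3:2  h4:5  h5:5  h6:4  h7:4 ⇒ 5.
Reduction 10 − 5 = 5.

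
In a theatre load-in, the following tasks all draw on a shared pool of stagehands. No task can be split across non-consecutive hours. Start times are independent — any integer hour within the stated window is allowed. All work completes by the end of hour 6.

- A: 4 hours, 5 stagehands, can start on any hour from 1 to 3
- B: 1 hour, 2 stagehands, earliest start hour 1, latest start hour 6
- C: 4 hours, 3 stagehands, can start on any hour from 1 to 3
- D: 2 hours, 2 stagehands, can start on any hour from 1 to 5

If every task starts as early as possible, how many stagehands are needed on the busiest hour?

Early-start schedule: A@1, B@1, C@1, D@1.
Load per hour: hour 1: 12, hour 2: 10, hour 3: 8, hour 4: 8, hour 5: 0, hour 6: 0.
Peak is 12.

12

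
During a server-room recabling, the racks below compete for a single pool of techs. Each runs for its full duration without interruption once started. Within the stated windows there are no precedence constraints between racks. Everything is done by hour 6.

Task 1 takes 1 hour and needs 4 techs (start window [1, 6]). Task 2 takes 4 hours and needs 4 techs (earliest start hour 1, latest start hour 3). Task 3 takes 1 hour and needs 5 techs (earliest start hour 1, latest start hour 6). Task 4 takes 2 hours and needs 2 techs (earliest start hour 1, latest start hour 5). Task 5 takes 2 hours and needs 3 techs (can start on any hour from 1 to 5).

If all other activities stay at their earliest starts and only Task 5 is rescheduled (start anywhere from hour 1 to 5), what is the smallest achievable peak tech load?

15

Task 5@1: h1:18  h2:9  h3:4  h4:4  h5:0  h6:0 → peak 18
Task 5@2: h1:15  h2:9  h3:7  h4:4  h5:0  h6:0 → peak 15
Task 5@3: h1:15  h2:6  h3:7  h4:7  h5:0  h6:0 → peak 15
Task 5@4: h1:15  h2:6  h3:4  h4:7  h5:3  h6:0 → peak 15
Task 5@5: h1:15  h2:6  h3:4  h4:4  h5:3  h6:3 → peak 15
Best is Task 5@2, peak 15.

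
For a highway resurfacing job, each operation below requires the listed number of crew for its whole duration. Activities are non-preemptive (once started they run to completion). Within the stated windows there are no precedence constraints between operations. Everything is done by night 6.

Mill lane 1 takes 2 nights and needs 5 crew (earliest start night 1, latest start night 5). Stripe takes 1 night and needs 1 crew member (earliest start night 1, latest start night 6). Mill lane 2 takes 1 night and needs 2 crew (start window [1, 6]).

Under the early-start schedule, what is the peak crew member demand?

8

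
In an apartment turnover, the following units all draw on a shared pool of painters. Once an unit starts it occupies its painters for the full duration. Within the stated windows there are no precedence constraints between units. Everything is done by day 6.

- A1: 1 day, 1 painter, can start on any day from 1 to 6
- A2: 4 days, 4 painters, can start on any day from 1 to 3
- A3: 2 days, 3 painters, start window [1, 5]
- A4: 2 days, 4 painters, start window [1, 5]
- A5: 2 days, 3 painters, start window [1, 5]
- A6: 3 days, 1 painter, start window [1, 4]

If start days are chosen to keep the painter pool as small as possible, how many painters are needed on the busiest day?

Early-start (A1@1, A2@1, A3@1, A4@1, A5@1, A6@1) gives peak 16: d1:16  d2:15  d3:5  d4:4  d5:0  d6:0.
Shift A4→5, A5→3, A6→2.
Schedule A1@1, A2@1, A3@1, A4@5, A5@3, A6@2: d1:8  d2:8  d3:8  d4:8  d5:4  d6:4 — peak 8.

8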